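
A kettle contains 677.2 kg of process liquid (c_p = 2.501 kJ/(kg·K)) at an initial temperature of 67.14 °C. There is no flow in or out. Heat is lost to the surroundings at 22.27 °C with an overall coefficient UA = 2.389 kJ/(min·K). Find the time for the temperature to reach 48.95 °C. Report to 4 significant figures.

M c_p dT/dt = −UA(T − T_amb).
τ = M c_p/UA = 708.948 min; T_ss = T_amb = 22.2700 °C.
T(t) = T_ss + (T₀ − T_ss)e^(−t/τ); set T = 48.95:
t = −τ ln[(T − T_ss)/(T₀ − T_ss)] = −708.948 · ln(0.594607) = 368.550 min.

368.6 min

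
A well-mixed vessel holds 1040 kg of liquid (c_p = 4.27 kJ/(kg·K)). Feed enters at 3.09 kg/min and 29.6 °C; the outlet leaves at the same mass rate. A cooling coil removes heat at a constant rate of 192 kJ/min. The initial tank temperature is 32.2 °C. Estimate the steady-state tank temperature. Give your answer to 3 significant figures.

M c_p dT/dt = ṁ c_p (T_in − T) − Q̇.
At steady state dT/dt = 0 ⇒ T_ss = T_in − Q̇/(ṁ c_p) = 29.6 − 192/(3.09·4.27) = 15.048 °C.

15.0 °C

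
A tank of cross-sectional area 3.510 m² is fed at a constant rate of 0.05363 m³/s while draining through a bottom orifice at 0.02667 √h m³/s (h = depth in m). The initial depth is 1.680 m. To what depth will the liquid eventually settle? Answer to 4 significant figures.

Unsteady balance on liquid volume: A dh/dt = Q_in − 0.02667 √h. At steady state dh/dt = 0:
Q_in = 0.02667 √h_ss ⇒ √h_ss = 0.05363/0.02667 = 2.01087.
h_ss = 2.01087² = 4.04361 m. (Since h₀ = 1.680 m < h_ss, the level will rise toward this value.)

4.044 m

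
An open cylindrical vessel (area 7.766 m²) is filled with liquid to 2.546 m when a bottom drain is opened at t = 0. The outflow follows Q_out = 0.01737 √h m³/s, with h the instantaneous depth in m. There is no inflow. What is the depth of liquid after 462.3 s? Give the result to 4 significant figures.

With no inflow, A dh/dt = −0.01737 √h.
This is separable: 2 d(√h)/dt = −0.01737/A, so √h = √h₀ − (0.01737/(2A)) t.
√h = √2.546 − 0.01737·462.3/(2·7.766) = 1.59562 − 0.517007 = 1.07861.
h = 1.07861² = 1.16340 m.

1.163 m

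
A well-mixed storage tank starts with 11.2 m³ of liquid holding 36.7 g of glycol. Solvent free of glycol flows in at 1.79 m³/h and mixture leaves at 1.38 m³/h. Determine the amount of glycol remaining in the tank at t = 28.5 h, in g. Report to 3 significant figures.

3.31 g

Let m(t) be the amount of glycol. Volume: V(t) = V₀ + (Q_in − Q_out) t = 11.2 + 0.41000 t; V(28.5) = 22.885 m³.
Solute balance: dm/dt = 0 − Q_out C = −Q_out m/V(t).
dm/m = −Q_out dt/(V₀ + 0.41000 t); integrating gives ln(m/m₀) = −(Q_out/(Q_in−Q_out)) ln(V/V₀).
m = m₀ (V₀/V)^(Q_out/(Q_in−Q_out)) = 36.7 × (11.2/22.885)^(3.3659) = 3.3123 g.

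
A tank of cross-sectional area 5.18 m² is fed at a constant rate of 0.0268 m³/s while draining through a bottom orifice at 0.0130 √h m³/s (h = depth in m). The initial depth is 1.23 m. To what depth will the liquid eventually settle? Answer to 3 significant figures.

4.25 m

Level balance: A dh/dt = 0.0268 − 0.0130 √h. Setting dh/dt = 0:
Q_in = 0.0130 √h_ss ⇒ √h_ss = 0.0268/0.0130 = 2.0615.
h_ss = 2.0615² = 4.2499 m. (Since h₀ = 1.23 m < h_ss, the level will rise toward this value.)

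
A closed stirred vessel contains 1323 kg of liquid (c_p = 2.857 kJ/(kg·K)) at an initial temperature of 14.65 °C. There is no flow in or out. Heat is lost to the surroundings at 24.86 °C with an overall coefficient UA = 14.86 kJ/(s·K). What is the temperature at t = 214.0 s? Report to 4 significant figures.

First-law balance (no shaft work): M c_p dT/dt = −UA(T − T_amb).
dT/dt = (T_ss − T)/τ with T_ss = T_amb = 24.8600 °C, τ = M c_p/UA = 1323·2.857/14.86 = 254.361 s.
Integrating: T(t) = T_ss + (T₀ − T_ss) e^(−t/τ).
T(214.0) = 24.8600 + (-10.2100)·0.431140 = 20.4581 °C.

20.46 °C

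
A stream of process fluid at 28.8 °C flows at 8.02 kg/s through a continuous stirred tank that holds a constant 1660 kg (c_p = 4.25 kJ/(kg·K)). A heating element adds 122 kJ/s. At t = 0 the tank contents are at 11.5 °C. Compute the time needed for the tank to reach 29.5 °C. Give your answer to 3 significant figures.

410 s

M c_p dT/dt = ṁ c_p (T_in − T) + Q̇.
τ = M/ṁ = 206.98 s; T_ss = T_in + Q̇/(ṁ c_p) = 32.379 °C.
T(t) = T_ss + (T₀ − T_ss) e^(−t/τ). Set T = 29.5:
e^(−t/τ) = (29.5 − 32.379)/(11.5 − 32.379) = 0.13790
t = −206.98 · ln(0.13790) = 410.08 s.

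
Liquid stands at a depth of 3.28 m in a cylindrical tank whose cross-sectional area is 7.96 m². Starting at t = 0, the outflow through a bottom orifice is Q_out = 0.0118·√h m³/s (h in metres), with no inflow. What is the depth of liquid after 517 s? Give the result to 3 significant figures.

Volume balance on the tank: A dh/dt = −0.0118 √h.
Separate and integrate: 2(√h − √h₀) = −(0.0118/A) t.
√h = √3.28 − 0.0118·517/(2·7.96) = 1.8111 − 0.38320 = 1.4279.
h = 1.4279² = 2.0388 m.

2.04 m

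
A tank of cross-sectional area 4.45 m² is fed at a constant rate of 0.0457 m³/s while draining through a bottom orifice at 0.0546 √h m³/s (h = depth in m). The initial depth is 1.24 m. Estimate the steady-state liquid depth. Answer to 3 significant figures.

0.701 m

A dh/dt = Q_in − 0.0546 √h. Steady state requires inflow = outflow:
Q_in = 0.0546 √h_ss ⇒ √h_ss = 0.0457/0.0546 = 0.83700.
h_ss = 0.83700² = 0.70056 m. (Since h₀ = 1.24 m > h_ss, the level will fall toward this value.)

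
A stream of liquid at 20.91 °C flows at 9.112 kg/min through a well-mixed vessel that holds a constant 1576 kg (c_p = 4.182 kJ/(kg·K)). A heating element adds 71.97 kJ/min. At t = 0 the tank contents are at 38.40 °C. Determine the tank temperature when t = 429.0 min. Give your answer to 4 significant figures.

24.10 °C

M c_p dT/dt = ṁ c_p (T_in − T) + Q̇.
Rearrange: dT/dt = (T_ss − T)/τ with τ = M/ṁ = 172.959 min and T_ss = T_in + Q̇/(ṁ c_p) = 22.7987 °C.
This is linear first-order; T(t) = T_ss + (T₀ − T_ss) e^(−t/τ).
T(429.0) = 22.7987 + (15.6013)·e^(−429.0/172.959) = 22.7987 + (15.6013)·0.0837130 = 24.1047 °C.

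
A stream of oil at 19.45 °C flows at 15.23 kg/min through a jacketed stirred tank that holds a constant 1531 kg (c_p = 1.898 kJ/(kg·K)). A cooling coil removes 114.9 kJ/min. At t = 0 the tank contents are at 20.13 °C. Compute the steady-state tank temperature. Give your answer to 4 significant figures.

M c_p dT/dt = ṁ c_p (T_in − T) − Q̇.
At steady state dT/dt = 0 ⇒ T_ss = T_in − Q̇/(ṁ c_p) = 19.45 − 114.9/(15.23·1.898) = 15.4751 °C.

15.48 °C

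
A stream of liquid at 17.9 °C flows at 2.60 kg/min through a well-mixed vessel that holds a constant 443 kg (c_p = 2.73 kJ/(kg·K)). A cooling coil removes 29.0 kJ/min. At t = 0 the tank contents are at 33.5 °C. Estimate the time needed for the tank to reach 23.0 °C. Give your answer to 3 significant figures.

M c_p dT/dt = ṁ c_p (T_in − T) − Q̇.
τ = M/ṁ = 170.38 min; T_ss = T_in − Q̇/(ṁ c_p) = 13.814 °C.
T(t) = T_ss + (T₀ − T_ss) e^(−t/τ). Set T = 23.0:
e^(−t/τ) = (23.0 − 13.814)/(33.5 − 13.814) = 0.46662
t = −170.38 · ln(0.46662) = 129.88 min.

130 min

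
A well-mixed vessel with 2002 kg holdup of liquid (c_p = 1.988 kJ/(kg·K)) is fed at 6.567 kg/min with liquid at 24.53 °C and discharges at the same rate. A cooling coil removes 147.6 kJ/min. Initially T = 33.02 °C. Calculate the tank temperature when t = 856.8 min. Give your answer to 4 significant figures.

14.42 °C

Energy balance: M c_p dT/dt = ṁ c_p (T_in − T) − 147.6.
τ = M/ṁ = 304.858 min; T_ss = T_in − Q̇/(ṁ c_p) = 24.53 − 147.6/(6.567·1.988) = 13.2242 °C.
Solution: T(t) = T_ss + (T₀ − T_ss) e^(−t/τ).
T(856.8) = 13.2242 + (19.7958)·e^(−856.8/304.858) = 13.2242 + (19.7958)·0.0601754 = 14.4154 °C.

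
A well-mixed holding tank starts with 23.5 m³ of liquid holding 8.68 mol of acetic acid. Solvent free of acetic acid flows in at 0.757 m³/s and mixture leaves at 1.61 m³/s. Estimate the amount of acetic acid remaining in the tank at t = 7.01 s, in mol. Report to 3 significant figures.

Total volume: dV/dt = Q_in − Q_out = -0.85300 m³/s, so V(t) = 23.5 − 0.85300 t and V(7.01) = 17.520 m³.
Species balance (pure solvent in): dm/dt = −Q_out · m/V(t).
dm/m = −Q_out dt/(V₀ − 0.85300 t); integrating gives ln(m/m₀) = −(Q_out/(Q_in−Q_out)) ln(V/V₀).
m = m₀ (V₀/V)^(Q_out/(Q_in−Q_out)) = 8.68 × (23.5/17.520)^(-1.8875) = 4.9869 mol.

4.99 mol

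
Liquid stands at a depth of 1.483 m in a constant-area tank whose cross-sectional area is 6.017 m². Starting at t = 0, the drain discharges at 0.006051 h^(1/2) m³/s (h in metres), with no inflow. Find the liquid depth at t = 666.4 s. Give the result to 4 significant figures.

0.7792 m

Unsteady balance on liquid volume: A dh/dt = −0.006051 √h.
This is separable: 2 d(√h)/dt = −0.006051/A, so √h = √h₀ − (0.006051/(2A)) t.
√h = √1.483 − 0.006051·666.4/(2·6.017) = 1.21778 − 0.335083 = 0.882702.
h = 0.882702² = 0.779163 m.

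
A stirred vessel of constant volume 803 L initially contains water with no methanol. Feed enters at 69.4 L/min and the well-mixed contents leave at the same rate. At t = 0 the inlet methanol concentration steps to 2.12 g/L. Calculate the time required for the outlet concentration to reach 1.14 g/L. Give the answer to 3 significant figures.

Species balance: V dC/dt = Q(C_in − C) ⇒ τ = V/Q = 11.571 min.
C(t) = C_in + (C₀ − C_in) e^(−t/τ). Set C = 1.14 and solve for t:
e^(−t/τ) = (C − C_in)/(C₀ − C_in) = (1.14 − 2.12)/(0 − 2.12) = 0.46226
t = −τ ln(…) = 11.571 × 0.77162 = 8.9281 min.

8.93 min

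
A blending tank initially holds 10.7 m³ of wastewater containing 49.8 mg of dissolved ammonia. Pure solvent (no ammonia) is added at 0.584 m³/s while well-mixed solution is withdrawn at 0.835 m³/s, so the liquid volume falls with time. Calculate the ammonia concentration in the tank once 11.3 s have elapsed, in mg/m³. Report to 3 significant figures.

Total volume: dV/dt = Q_in − Q_out = -0.25100 m³/s, so V(t) = 10.7 − 0.25100 t and V(11.3) = 7.8637 m³.
Solute balance: dm/dt = 0 − Q_out C = −Q_out m/V(t).
Separate: dm/m = −Q_out dt/V(t) ⇒ ln(m/m₀) = −(Q_out/(Q_in−Q_out)) ln(V/V₀).
m = m₀ (V₀/V)^(Q_out/(Q_in−Q_out)) = 49.8 × (10.7/7.8637)^(-3.3267) = 17.876 mg.
C = m/V = 17.876/7.8637 = 2.2732 mg/m³.

2.27 mg/m³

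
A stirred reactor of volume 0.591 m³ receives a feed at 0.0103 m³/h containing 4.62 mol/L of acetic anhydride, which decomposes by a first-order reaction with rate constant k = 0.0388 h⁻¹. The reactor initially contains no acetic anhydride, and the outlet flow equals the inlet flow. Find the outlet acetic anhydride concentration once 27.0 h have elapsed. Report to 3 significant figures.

Accumulation = in − out − consumed: V dC/dt = Q C_in − Q C − k V C.
This is linear with rate a = Q/V + k = 0.056228 h⁻¹.
C_ss = Q C_in/(Q + kV) = 1.4320 mol/L; C(t) = C_ss + (C₀ − C_ss) e^(−a t).
C(27.0) = 1.4320 + (-1.4320)·e^(−0.056228·27.0) = 1.4320 + (-1.4320)·0.21912 = 1.1182 mol/L.

1.12 mol/L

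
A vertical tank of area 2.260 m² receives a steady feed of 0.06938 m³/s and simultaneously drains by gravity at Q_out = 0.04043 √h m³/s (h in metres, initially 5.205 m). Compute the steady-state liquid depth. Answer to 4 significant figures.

2.945 m

Unsteady balance on liquid volume: A dh/dt = Q_in − 0.04043 √h. At steady state dh/dt = 0:
Q_in = 0.04043 √h_ss ⇒ √h_ss = 0.06938/0.04043 = 1.71605.
h_ss = 1.71605² = 2.94484 m. (Since h₀ = 5.205 m > h_ss, the level will fall toward this value.)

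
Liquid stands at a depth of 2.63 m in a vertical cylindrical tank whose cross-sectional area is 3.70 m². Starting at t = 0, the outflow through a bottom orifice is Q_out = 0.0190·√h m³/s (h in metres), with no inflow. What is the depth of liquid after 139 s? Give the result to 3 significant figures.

A dh/dt = −Q_out = −0.0190 √h.
∫ h^(−1/2) dh = −(0.0190/A) ∫ dt, giving 2√h = 2√h₀ − (0.0190/A) t.
√h = √2.63 − 0.0190·139/(2·3.70) = 1.6217 − 0.35689 = 1.2648.
h = 1.2648² = 1.5998 m.

1.60 m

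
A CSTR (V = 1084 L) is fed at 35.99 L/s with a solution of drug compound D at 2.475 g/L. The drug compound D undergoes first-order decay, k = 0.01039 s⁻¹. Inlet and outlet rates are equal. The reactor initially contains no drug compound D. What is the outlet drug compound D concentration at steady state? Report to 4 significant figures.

Accumulation = in − out − consumed: V dC/dt = Q C_in − Q C − k V C.
Steady state (dC/dt = 0): C_ss = Q C_in/(Q + kV) = C_in/(1 + kV/Q).
C_ss = 35.99·2.475/(35.99 + 0.01039·1084) = 89.0753/47.2528 = 1.88508 g/L.

1.885 g/L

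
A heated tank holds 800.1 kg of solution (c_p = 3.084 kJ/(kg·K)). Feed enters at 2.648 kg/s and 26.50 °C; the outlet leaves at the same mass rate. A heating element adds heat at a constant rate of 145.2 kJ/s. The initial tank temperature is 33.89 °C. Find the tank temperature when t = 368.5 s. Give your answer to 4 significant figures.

M c_p dT/dt = ṁ c_p (T_in − T) + Q̇.
Rearrange: dT/dt = (T_ss − T)/τ with τ = M/ṁ = 302.153 s and T_ss = T_in + Q̇/(ṁ c_p) = 44.2801 °C.
Integrating: T(t) = T_ss + (T₀ − T_ss) e^(−t/τ).
T(368.5) = 44.2801 + (-10.3901)·e^(−368.5/302.153) = 44.2801 + (-10.3901)·0.295353 = 41.2114 °C.

41.21 °C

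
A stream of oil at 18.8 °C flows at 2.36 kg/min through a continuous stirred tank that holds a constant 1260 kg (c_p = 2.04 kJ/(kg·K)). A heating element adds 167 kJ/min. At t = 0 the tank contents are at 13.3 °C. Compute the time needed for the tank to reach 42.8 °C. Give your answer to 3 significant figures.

707 min

M c_p dT/dt = ṁ c_p (T_in − T) + Q̇.
τ = M/ṁ = 533.90 min; T_ss = T_in + Q̇/(ṁ c_p) = 53.488 °C.
T(t) = T_ss + (T₀ − T_ss) e^(−t/τ). Set T = 42.8:
e^(−t/τ) = (42.8 − 53.488)/(13.3 − 53.488) = 0.26594
t = −533.90 · ln(0.26594) = 707.13 min.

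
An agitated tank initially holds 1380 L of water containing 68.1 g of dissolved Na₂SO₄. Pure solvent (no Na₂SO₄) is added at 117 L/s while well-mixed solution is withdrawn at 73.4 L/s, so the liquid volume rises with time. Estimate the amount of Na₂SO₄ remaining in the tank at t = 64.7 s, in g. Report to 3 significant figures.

Let m(t) be the amount of Na₂SO₄. Volume: V(t) = V₀ + (Q_in − Q_out) t = 1380 + 43.600 t; V(64.7) = 4200.9 L.
Species balance (pure solvent in): dm/dt = −Q_out · m/V(t).
Separate: dm/m = −Q_out dt/V(t) ⇒ ln(m/m₀) = −(Q_out/(Q_in−Q_out)) ln(V/V₀).
m = m₀ (V₀/V)^(Q_out/(Q_in−Q_out)) = 68.1 × (1380/4200.9)^(1.6835) = 10.453 g.

10.5 g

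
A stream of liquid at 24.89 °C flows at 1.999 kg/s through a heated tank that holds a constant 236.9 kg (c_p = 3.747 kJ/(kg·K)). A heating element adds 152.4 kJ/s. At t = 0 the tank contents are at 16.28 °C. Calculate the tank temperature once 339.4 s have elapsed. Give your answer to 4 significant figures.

Energy balance: M c_p dT/dt = ṁ c_p (T_in − T) + 152.4.
τ = M/ṁ = 118.509 s; T_ss = T_in + Q̇/(ṁ c_p) = 24.89 + 152.4/(1.999·3.747) = 45.2364 °C.
This is linear first-order; T(t) = T_ss + (T₀ − T_ss) e^(−t/τ).
T(339.4) = 45.2364 + (-28.9564)·e^(−339.4/118.509) = 45.2364 + (-28.9564)·0.0570452 = 43.5846 °C.

43.58 °C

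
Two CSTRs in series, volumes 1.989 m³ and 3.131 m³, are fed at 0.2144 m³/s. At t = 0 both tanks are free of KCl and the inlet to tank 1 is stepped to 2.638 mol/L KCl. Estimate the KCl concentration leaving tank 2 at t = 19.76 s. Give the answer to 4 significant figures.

1.315 mol/L

Each tank obeys Vᵢ dCᵢ/dt = Q(Cᵢ₋₁ − Cᵢ), so τᵢ = Vᵢ/Q.
τ₁ = 1.989/0.2144 = 9.27705 s; τ₂ = 3.131/0.2144 = 14.6035 s.
Tank 1: C₁ = C_in(1 − e^(−t/τ₁)). Tank 2 (τ₁ ≠ τ₂): C₂ = C_in[1 − (τ₁ e^(−t/τ₁) − τ₂ e^(−t/τ₂))/(τ₁ − τ₂)].
At t = 19.76: e^(−t/τ₁) = 0.118839, e^(−t/τ₂) = 0.258439.
C₂ = 2.638·[1 − (9.27705·0.118839 − 14.6035·0.258439)/(-5.32649)] = 2.638·0.498422 = 1.31484 mol/L.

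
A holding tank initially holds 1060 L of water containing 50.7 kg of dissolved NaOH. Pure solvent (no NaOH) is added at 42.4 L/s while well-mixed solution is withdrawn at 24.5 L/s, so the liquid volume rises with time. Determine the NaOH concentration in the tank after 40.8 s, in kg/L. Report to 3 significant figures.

Let m(t) be the amount of NaOH. Volume: V(t) = V₀ + (Q_in − Q_out) t = 1060 + 17.900 t; V(40.8) = 1790.3 L.
Species balance (pure solvent in): dm/dt = −Q_out · m/V(t).
dm/m = −Q_out dt/(V₀ + 17.900 t); integrating gives ln(m/m₀) = −(Q_out/(Q_in−Q_out)) ln(V/V₀).
m = m₀ (V₀/V)^(Q_out/(Q_in−Q_out)) = 50.7 × (1060/1790.3)^(1.3687) = 24.743 kg.
C = m/V = 24.743/1790.3 = 0.013821 kg/L.

0.0138 kg/L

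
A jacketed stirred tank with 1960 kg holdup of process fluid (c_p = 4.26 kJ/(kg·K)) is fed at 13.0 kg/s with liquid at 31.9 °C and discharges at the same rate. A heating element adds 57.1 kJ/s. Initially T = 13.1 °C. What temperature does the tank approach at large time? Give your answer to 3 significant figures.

32.9 °C

M c_p dT/dt = ṁ c_p (T_in − T) + Q̇.
At steady state dT/dt = 0 ⇒ T_ss = T_in + Q̇/(ṁ c_p) = 31.9 + 57.1/(13.0·4.26) = 32.931 °C.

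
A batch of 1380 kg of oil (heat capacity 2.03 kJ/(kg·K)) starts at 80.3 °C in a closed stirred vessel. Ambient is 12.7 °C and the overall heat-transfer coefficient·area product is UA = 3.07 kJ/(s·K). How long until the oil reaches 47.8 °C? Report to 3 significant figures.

598 s

Heat balance on the well-mixed liquid: M c_p dT/dt = −UA(T − T_amb).
τ = M c_p/UA = 912.51 s; T_ss = T_amb = 12.700 °C.
T(t) = T_ss + (T₀ − T_ss)e^(−t/τ); set T = 47.8:
t = −τ ln[(T − T_ss)/(T₀ − T_ss)] = −912.51 · ln(0.51923) = 598.06 s.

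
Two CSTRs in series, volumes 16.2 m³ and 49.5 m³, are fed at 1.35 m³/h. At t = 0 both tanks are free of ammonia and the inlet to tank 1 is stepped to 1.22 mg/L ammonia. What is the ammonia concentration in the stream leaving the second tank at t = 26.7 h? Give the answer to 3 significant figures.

Time constants: τᵢ = Vᵢ/Q for each well-mixed tank.
τ₁ = 16.2/1.35 = 12.000 h; τ₂ = 49.5/1.35 = 36.667 h.
Tank 1: C₁ = C_in(1 − e^(−t/τ₁)). Tank 2 (τ₁ ≠ τ₂): C₂ = C_in[1 − (τ₁ e^(−t/τ₁) − τ₂ e^(−t/τ₂))/(τ₁ − τ₂)].
At t = 26.7: e^(−t/τ₁) = 0.10807, e^(−t/τ₂) = 0.48279.
C₂ = 1.22·[1 − (12.000·0.10807 − 36.667·0.48279)/(-24.667)] = 1.22·0.33492 = 0.40860 mg/L.

0.409 mg/L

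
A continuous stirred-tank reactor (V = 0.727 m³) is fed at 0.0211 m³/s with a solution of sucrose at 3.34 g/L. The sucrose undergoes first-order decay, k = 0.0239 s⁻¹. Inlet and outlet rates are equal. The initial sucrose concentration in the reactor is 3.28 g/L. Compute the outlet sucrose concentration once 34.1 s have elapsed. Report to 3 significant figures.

Species balance: V dC/dt = Q C_in − Q C − k V C.
dC/dt = (Q/V) C_in − (Q/V + k) C; effective rate a = Q/V + k = 0.029023 + 0.0239 = 0.052923 s⁻¹.
C_ss = Q C_in/(Q + kV) = 1.8317 g/L; C(t) = C_ss + (C₀ − C_ss) e^(−a t).
C(34.1) = 1.8317 + (1.4483)·e^(−0.052923·34.1) = 1.8317 + (1.4483)·0.16453 = 2.0700 g/L.

2.07 g/L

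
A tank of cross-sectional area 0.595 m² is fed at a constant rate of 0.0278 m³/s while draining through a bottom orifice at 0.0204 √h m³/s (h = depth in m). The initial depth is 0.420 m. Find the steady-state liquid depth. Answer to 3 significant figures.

Volume balance on the tank: A dh/dt = Q_in − 0.0204 √h. At steady state dh/dt = 0:
Q_in = 0.0204 √h_ss ⇒ √h_ss = 0.0278/0.0204 = 1.3627.
h_ss = 1.3627² = 1.8571 m. (Since h₀ = 0.420 m < h_ss, the level will rise toward this value.)

1.86 m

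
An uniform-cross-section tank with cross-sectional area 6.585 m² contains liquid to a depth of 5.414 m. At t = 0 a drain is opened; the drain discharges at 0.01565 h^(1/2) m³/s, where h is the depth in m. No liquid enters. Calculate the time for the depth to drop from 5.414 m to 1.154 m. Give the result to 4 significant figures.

A dh/dt = −Q_out = −0.01565 √h.
Separate and integrate: 2(√h − √h₀) = −(0.01565/A) t.
t = 2A(√h₀ − √h)/0.01565 = 2·6.585·(√5.414 − √1.154)/0.01565
  = 13.1700 × (2.32680 − 1.07424) / 0.01565 = 1054.07 s.

1054 s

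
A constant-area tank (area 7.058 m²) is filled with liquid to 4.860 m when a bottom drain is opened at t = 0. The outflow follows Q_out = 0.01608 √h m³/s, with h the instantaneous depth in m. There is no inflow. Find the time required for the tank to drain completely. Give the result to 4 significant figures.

1935 s

A dh/dt = −Q_out = −0.01608 √h.
This is separable: 2 d(√h)/dt = −0.01608/A, so √h = √h₀ − (0.01608/(2A)) t.
Set h = 0: 2√h₀ = (0.01608/A) t_empty ⇒ t_empty = 2A√h₀/0.01608.
t_empty = 2·7.058·√4.860/0.01608 = 14.1160·2.20454/0.01608 = 1935.28 s.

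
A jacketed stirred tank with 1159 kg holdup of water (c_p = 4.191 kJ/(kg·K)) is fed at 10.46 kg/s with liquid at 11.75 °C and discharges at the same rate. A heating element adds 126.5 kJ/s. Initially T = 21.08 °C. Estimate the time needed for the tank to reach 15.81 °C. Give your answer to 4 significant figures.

Energy balance: M c_p dT/dt = ṁ c_p (T_in − T) + 126.5.
τ = M/ṁ = 110.803 s; T_ss = T_in + Q̇/(ṁ c_p) = 14.6356 °C.
T(t) = T_ss + (T₀ − T_ss) e^(−t/τ). Set T = 15.81:
e^(−t/τ) = (15.81 − 14.6356)/(21.08 − 14.6356) = 0.182231
t = −110.803 · ln(0.182231) = 188.640 s.

188.6 s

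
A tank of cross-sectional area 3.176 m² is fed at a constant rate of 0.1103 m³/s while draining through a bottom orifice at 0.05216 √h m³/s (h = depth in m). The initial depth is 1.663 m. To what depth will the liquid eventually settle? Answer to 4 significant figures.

Volume balance on the tank: A dh/dt = Q_in − 0.05216 √h. At steady state dh/dt = 0:
Q_in = 0.05216 √h_ss ⇒ √h_ss = 0.1103/0.05216 = 2.11465.
h_ss = 2.11465² = 4.47173 m. (Since h₀ = 1.663 m < h_ss, the level will rise toward this value.)

4.472 m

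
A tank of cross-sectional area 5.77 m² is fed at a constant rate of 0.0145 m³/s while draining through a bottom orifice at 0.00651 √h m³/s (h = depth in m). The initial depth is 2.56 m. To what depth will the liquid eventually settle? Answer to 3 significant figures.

A dh/dt = Q_in − 0.00651 √h. Steady state requires inflow = outflow:
Q_in = 0.00651 √h_ss ⇒ √h_ss = 0.0145/0.00651 = 2.2273.
h_ss = 2.2273² = 4.9611 m. (Since h₀ = 2.56 m < h_ss, the level will rise toward this value.)

4.96 m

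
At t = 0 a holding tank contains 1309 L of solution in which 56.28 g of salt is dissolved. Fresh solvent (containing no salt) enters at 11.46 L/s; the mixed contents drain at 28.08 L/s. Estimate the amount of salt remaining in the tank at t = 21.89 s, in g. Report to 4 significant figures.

32.47 g

Total volume: dV/dt = Q_in − Q_out = -16.6200 L/s, so V(t) = 1309 − 16.6200 t and V(21.89) = 945.188 L.
Solute balance: dm/dt = 0 − Q_out C = −Q_out m/V(t).
dm/m = −Q_out dt/(V₀ − 16.6200 t); integrating gives ln(m/m₀) = −(Q_out/(Q_in−Q_out)) ln(V/V₀).
m = m₀ (V₀/V)^(Q_out/(Q_in−Q_out)) = 56.28 × (1309/945.188)^(-1.68953) = 32.4652 g.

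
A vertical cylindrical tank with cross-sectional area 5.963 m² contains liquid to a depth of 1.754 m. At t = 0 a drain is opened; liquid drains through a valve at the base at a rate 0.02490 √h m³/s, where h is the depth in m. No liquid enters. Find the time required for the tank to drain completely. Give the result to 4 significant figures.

Mass balance (ρ constant): A dh/dt = −0.02490 √h.
∫ h^(−1/2) dh = −(0.02490/A) ∫ dt, giving 2√h = 2√h₀ − (0.02490/A) t.
Tank is empty when √h = 0: t_empty = 2A√h₀/0.02490.
t_empty = 2·5.963·√1.754/0.02490 = 11.9260·1.32439/0.02490 = 634.323 s.

634.3 s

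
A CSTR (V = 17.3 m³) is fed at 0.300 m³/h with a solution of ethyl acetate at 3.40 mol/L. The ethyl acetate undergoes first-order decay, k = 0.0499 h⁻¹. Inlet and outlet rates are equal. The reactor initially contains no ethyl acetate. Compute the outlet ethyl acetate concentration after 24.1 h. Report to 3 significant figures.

Species balance: V dC/dt = Q C_in − Q C − k V C.
This is linear with rate a = Q/V + k = 0.067241 h⁻¹.
C_ss = Q C_in/(Q + kV) = 0.87684 mol/L; C(t) = C_ss + (C₀ − C_ss) e^(−a t).
C(24.1) = 0.87684 + (-0.87684)·e^(−0.067241·24.1) = 0.87684 + (-0.87684)·0.19780 = 0.70340 mol/L.

0.703 mol/L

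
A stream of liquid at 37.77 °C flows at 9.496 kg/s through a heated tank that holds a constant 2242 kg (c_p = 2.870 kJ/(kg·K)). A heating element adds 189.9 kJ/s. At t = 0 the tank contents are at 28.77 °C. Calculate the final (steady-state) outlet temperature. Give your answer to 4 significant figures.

Energy balance: M c_p dT/dt = ṁ c_p (T_in − T) + 189.9.
At steady state dT/dt = 0 ⇒ T_ss = T_in + Q̇/(ṁ c_p) = 37.77 + 189.9/(9.496·2.870) = 44.7379 °C.

44.74 °C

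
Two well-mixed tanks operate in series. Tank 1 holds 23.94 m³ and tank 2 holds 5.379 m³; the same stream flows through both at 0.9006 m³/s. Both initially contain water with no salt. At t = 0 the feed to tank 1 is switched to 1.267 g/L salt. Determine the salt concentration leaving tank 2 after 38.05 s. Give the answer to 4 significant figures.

0.8771 g/L

Each tank obeys Vᵢ dCᵢ/dt = Q(Cᵢ₋₁ − Cᵢ), so τᵢ = Vᵢ/Q.
τ₁ = 23.94/0.9006 = 26.5823 s; τ₂ = 5.379/0.9006 = 5.97268 s.
Solving the cascade with C₁(0)=C₂(0)=0 gives C₂(t) = C_in[1 − (τ₁ e^(−t/τ₁) − τ₂ e^(−t/τ₂))/(τ₁ − τ₂)].
At t = 38.05: e^(−t/τ₁) = 0.238973, e^(−t/τ₂) = 0.00171101.
C₂ = 1.267·[1 − (26.5823·0.238973 − 5.97268·0.00171101)/(20.6096)] = 1.267·0.692268 = 0.877104 g/L.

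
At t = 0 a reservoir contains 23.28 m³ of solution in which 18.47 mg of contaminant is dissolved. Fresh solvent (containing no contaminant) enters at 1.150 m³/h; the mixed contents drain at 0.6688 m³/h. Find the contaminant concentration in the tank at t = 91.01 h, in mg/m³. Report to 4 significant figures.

0.06327 mg/m³

Let m(t) be the amount of contaminant. Volume: V(t) = V₀ + (Q_in − Q_out) t = 23.28 + 0.481200 t; V(91.01) = 67.0740 m³.
No contaminant enters, so dm/dt = −Q_out · (m/V).
Separate: dm/m = −Q_out dt/V(t) ⇒ ln(m/m₀) = −(Q_out/(Q_in−Q_out)) ln(V/V₀).
m = m₀ (V₀/V)^(Q_out/(Q_in−Q_out)) = 18.47 × (23.28/67.0740)^(1.38986) = 4.24353 mg.
C = m/V = 4.24353/67.0740 = 0.0632664 mg/m³.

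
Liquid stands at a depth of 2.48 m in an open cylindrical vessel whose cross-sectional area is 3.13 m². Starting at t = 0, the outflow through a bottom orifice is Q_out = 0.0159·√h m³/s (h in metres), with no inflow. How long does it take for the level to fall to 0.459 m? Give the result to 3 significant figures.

A dh/dt = −Q_out = −0.0159 √h.
This is separable: 2 d(√h)/dt = −0.0159/A, so √h = √h₀ − (0.0159/(2A)) t.
t = 2A(√h₀ − √h)/0.0159 = 2·3.13·(√2.48 − √0.459)/0.0159
  = 6.2600 × (1.5748 − 0.67750) / 0.0159 = 353.28 s.

353 s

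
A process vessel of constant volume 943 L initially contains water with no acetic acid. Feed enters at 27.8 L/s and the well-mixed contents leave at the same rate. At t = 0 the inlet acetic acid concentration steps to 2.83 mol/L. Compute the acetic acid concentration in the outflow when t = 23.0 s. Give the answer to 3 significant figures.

Unsteady species balance (constant V, well mixed): V dC/dt = Q(C_in − C).
Time constant τ = V/Q = 943/27.8 = 33.921 s.
Solution: C(t) = C_in + (C₀ − C_in) e^(−t/τ).
C(23.0) = 2.83 + (0 − 2.83)·e^(−23.0/33.921) = 2.83 + (-2.8300)·0.50761 = 1.3935 mol/L.

1.39 mol/L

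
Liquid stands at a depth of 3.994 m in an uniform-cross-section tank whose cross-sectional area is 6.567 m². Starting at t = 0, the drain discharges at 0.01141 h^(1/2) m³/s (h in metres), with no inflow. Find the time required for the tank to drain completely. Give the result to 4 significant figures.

Unsteady balance on liquid volume: A dh/dt = −0.01141 √h.
Separate and integrate: 2(√h − √h₀) = −(0.01141/A) t.
Set h = 0: 2√h₀ = (0.01141/A) t_empty ⇒ t_empty = 2A√h₀/0.01141.
t_empty = 2·6.567·√3.994/0.01141 = 13.1340·1.99850/0.01141 = 2300.46 s.

2300 s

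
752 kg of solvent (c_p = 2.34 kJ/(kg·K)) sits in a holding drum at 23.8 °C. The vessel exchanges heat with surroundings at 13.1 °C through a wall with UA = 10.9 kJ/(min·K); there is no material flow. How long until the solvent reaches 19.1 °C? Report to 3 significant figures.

M c_p dT/dt = −UA(T − T_amb).
τ = M c_p/UA = 161.44 min; T_ss = T_amb = 13.100 °C.
T(t) = T_ss + (T₀ − T_ss)e^(−t/τ); set T = 19.1:
t = −τ ln[(T − T_ss)/(T₀ − T_ss)] = −161.44 · ln(0.56075) = 93.390 min.

93.4 min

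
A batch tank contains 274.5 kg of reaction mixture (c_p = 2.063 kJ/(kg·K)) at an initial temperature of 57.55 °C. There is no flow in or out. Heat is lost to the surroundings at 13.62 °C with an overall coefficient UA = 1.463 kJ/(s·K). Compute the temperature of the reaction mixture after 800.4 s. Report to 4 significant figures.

19.18 °C

M c_p dT/dt = −UA(T − T_amb).
dT/dt = (T_ss − T)/τ with T_ss = T_amb = 13.6200 °C, τ = M c_p/UA = 274.5·2.063/1.463 = 387.077 s.
Integrating: T(t) = T_ss + (T₀ − T_ss) e^(−t/τ).
T(800.4) = 13.6200 + (43.9300)·0.126463 = 19.1755 °C.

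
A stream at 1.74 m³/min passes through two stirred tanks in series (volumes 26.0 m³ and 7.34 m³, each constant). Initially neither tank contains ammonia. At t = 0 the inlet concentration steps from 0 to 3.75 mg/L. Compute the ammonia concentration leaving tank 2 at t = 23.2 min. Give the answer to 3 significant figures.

Species balance on tank i: dCᵢ/dt = (Cᵢ₋₁ − Cᵢ)/τᵢ with τᵢ = Vᵢ/Q.
τ₁ = 26.0/1.74 = 14.943 min; τ₂ = 7.34/1.74 = 4.2184 min.
Tank 1: C₁ = C_in(1 − e^(−t/τ₁)). Tank 2 (τ₁ ≠ τ₂): C₂ = C_in[1 − (τ₁ e^(−t/τ₁) − τ₂ e^(−t/τ₂))/(τ₁ − τ₂)].
At t = 23.2: e^(−t/τ₁) = 0.21169, e^(−t/τ₂) = 0.0040879.
C₂ = 3.75·[1 − (14.943·0.21169 − 4.2184·0.0040879)/(10.724)] = 3.75·0.70664 = 2.6499 mg/L.

2.65 mg/L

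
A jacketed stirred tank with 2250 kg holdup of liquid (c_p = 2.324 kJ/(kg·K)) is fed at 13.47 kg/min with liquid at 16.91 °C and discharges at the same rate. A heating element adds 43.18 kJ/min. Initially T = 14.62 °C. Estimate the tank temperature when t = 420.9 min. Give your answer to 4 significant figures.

17.99 °C

First-law balance (no shaft work): M c_p dT/dt = ṁ c_p (T_in − T) + 43.18.
Rearrange: dT/dt = (T_ss − T)/τ with τ = M/ṁ = 167.038 min and T_ss = T_in + Q̇/(ṁ c_p) = 18.2894 °C.
T approaches T_ss exponentially: T(t) = T_ss + (T₀ − T_ss) e^(−t/τ).
T(420.9) = 18.2894 + (-3.66936)·e^(−420.9/167.038) = 18.2894 + (-3.66936)·0.0804767 = 17.9941 °C.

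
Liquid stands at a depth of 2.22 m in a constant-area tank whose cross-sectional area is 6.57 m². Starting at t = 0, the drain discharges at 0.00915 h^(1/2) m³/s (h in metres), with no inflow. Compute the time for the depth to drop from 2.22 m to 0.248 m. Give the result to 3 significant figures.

With no inflow, A dh/dt = −0.00915 √h.
∫ h^(−1/2) dh = −(0.00915/A) ∫ dt, giving 2√h = 2√h₀ − (0.00915/A) t.
t = 2A(√h₀ − √h)/0.00915 = 2·6.57·(√2.22 − √0.248)/0.00915
  = 13.140 × (1.4900 − 0.49800) / 0.00915 = 1424.5 s.

1420 s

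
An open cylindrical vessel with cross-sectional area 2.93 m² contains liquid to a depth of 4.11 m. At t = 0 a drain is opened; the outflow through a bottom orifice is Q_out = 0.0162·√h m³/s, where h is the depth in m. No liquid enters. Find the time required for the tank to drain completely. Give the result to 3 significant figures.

733 s

A dh/dt = −Q_out = −0.0162 √h.
This is separable: 2 d(√h)/dt = −0.0162/A, so √h = √h₀ − (0.0162/(2A)) t.
Set h = 0: 2√h₀ = (0.0162/A) t_empty ⇒ t_empty = 2A√h₀/0.0162.
t_empty = 2·2.93·√4.11/0.0162 = 5.8600·2.0273/0.0162 = 733.34 s.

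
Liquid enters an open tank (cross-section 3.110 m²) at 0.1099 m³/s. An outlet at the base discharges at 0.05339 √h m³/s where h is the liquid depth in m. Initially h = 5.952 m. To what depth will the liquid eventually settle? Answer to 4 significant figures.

Level balance: A dh/dt = 0.1099 − 0.05339 √h. Setting dh/dt = 0:
Q_in = 0.05339 √h_ss ⇒ √h_ss = 0.1099/0.05339 = 2.05844.
h_ss = 2.05844² = 4.23717 m. (Since h₀ = 5.952 m > h_ss, the level will fall toward this value.)

4.237 m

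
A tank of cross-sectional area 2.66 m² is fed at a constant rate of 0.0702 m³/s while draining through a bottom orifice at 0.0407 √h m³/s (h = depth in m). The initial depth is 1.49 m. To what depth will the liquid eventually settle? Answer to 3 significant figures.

A dh/dt = Q_in − 0.0407 √h. Steady state requires inflow = outflow:
Q_in = 0.0407 √h_ss ⇒ √h_ss = 0.0702/0.0407 = 1.7248.
h_ss = 1.7248² = 2.9750 m. (Since h₀ = 1.49 m < h_ss, the level will rise toward this value.)

2.97 m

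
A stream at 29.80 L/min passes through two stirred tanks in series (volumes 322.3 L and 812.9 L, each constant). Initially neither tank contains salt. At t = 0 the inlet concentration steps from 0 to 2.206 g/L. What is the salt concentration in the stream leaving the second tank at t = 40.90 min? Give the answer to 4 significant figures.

Time constants: τᵢ = Vᵢ/Q for each well-mixed tank.
τ₁ = 322.3/29.80 = 10.8154 min; τ₂ = 812.9/29.80 = 27.2785 min.
Solving the cascade with C₁(0)=C₂(0)=0 gives C₂(t) = C_in[1 − (τ₁ e^(−t/τ₁) − τ₂ e^(−t/τ₂))/(τ₁ − τ₂)].
At t = 40.90: e^(−t/τ₁) = 0.0227855, e^(−t/τ₂) = 0.223276.
C₂ = 2.206·[1 − (10.8154·0.0227855 − 27.2785·0.223276)/(-16.4631)] = 2.206·0.645012 = 1.42290 g/L.

1.423 g/L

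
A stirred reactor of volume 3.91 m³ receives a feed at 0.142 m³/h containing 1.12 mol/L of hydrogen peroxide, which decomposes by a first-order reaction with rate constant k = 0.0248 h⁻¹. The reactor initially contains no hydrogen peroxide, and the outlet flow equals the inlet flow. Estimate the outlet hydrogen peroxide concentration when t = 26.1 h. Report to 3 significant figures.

V dC/dt = Q(C_in − C) − k V C.
This is linear with rate a = Q/V + k = 0.061117 h⁻¹.
C_ss = Q C_in/(Q + kV) = 0.66553 mol/L; C(t) = C_ss + (C₀ − C_ss) e^(−a t).
C(26.1) = 0.66553 + (-0.66553)·e^(−0.061117·26.1) = 0.66553 + (-0.66553)·0.20288 = 0.53051 mol/L.

0.531 mol/L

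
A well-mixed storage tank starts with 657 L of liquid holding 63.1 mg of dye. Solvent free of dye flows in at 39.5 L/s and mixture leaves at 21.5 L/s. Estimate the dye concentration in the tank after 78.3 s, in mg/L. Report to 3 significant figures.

Let m(t) be the amount of dye. Volume: V(t) = V₀ + (Q_in − Q_out) t = 657 + 18.000 t; V(78.3) = 2066.4 L.
Solute balance: dm/dt = 0 − Q_out C = −Q_out m/V(t).
dm/m = −Q_out dt/(V₀ + 18.000 t); integrating gives ln(m/m₀) = −(Q_out/(Q_in−Q_out)) ln(V/V₀).
m = m₀ (V₀/V)^(Q_out/(Q_in−Q_out)) = 63.1 × (657/2066.4)^(1.1944) = 16.055 mg.
C = m/V = 16.055/2066.4 = 0.0077696 mg/L.

0.00777 mg/L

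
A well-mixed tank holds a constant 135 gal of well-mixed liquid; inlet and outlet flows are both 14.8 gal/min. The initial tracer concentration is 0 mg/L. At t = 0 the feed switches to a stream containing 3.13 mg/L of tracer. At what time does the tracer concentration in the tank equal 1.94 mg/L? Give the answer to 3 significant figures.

Species balance: V dC/dt = Q(C_in − C) ⇒ τ = V/Q = 9.1216 min.
C(t) = C_in + (C₀ − C_in) e^(−t/τ). Set C = 1.94 and solve for t:
e^(−t/τ) = (C − C_in)/(C₀ − C_in) = (1.94 − 3.13)/(0 − 3.13) = 0.38019
t = −τ ln(…) = 9.1216 × 0.96708 = 8.8213 min.

8.82 min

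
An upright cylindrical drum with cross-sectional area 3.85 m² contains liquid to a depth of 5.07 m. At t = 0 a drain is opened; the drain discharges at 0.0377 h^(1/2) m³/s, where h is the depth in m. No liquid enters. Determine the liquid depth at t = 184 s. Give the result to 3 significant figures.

1.82 m

Mass balance (ρ constant): A dh/dt = −0.0377 √h.
Separate and integrate: 2(√h − √h₀) = −(0.0377/A) t.
√h = √5.07 − 0.0377·184/(2·3.85) = 2.2517 − 0.90088 = 1.3508.
h = 1.3508² = 1.8246 m.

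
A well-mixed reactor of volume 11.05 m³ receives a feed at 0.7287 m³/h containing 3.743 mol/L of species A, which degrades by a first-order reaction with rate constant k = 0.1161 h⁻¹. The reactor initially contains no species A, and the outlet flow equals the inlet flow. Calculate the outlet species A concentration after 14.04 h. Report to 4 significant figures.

V dC/dt = Q(C_in − C) − k V C.
dC/dt = (Q/V) C_in − (Q/V + k) C; effective rate a = Q/V + k = 0.0659457 + 0.1161 = 0.182046 h⁻¹.
C_ss = Q C_in/(Q + kV) = 1.35589 mol/L; C(t) = C_ss + (C₀ − C_ss) e^(−a t).
C(14.04) = 1.35589 + (-1.35589)·e^(−0.182046·14.04) = 1.35589 + (-1.35589)·0.0776207 = 1.25065 mol/L.

1.251 mol/L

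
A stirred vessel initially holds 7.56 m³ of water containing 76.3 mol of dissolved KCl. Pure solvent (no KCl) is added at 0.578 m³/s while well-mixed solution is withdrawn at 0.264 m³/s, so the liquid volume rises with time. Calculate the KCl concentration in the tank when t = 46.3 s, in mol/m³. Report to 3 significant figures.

Total volume: dV/dt = Q_in − Q_out = 0.31400 m³/s, so V(t) = 7.56 + 0.31400 t and V(46.3) = 22.098 m³.
Species balance (pure solvent in): dm/dt = −Q_out · m/V(t).
dm/m = −Q_out dt/(V₀ + 0.31400 t); integrating gives ln(m/m₀) = −(Q_out/(Q_in−Q_out)) ln(V/V₀).
m = m₀ (V₀/V)^(Q_out/(Q_in−Q_out)) = 76.3 × (7.56/22.098)^(0.84076) = 30.965 mol.
C = m/V = 30.965/22.098 = 1.4012 mol/m³.

1.40 mol/m³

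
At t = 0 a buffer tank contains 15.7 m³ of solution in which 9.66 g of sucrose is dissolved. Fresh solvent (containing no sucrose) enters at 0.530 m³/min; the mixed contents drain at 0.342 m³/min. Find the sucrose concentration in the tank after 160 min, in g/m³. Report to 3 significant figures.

Let m(t) be the amount of sucrose. Volume: V(t) = V₀ + (Q_in − Q_out) t = 15.7 + 0.18800 t; V(160) = 45.780 m³.
No sucrose enters, so dm/dt = −Q_out · (m/V).
dm/m = −Q_out dt/(V₀ + 0.18800 t); integrating gives ln(m/m₀) = −(Q_out/(Q_in−Q_out)) ln(V/V₀).
m = m₀ (V₀/V)^(Q_out/(Q_in−Q_out)) = 9.66 × (15.7/45.780)^(1.8191) = 1.3787 g.
C = m/V = 1.3787/45.780 = 0.030116 g/m³.

0.0301 g/m³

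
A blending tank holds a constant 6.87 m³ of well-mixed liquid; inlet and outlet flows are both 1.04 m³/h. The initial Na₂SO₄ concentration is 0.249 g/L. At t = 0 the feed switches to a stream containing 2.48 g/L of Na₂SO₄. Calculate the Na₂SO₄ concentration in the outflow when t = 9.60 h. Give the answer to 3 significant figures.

Transient balance on the dissolved component: V dC/dt = Q(C_in − C).
Rewrite as dC/dt + C/τ = C_in/τ, τ = V/Q = 6.6058 h.
Integrating: C(t) = C_in + (C₀ − C_in) e^(−t/τ).
C(9.60) = 2.48 + (0.249 − 2.48)·e^(−9.60/6.6058) = 2.48 + (-2.2310)·0.23380 = 1.9584 g/L.

1.96 g/L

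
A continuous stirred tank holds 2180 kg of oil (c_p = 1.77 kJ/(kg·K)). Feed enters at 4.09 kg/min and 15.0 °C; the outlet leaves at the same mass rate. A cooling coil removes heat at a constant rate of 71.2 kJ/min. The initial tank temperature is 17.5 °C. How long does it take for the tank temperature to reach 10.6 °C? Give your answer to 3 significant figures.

437 min

M c_p dT/dt = ṁ c_p (T_in − T) − Q̇.
τ = M/ṁ = 533.01 min; T_ss = T_in − Q̇/(ṁ c_p) = 5.1648 °C.
T(t) = T_ss + (T₀ − T_ss) e^(−t/τ). Set T = 10.6:
e^(−t/τ) = (10.6 − 5.1648)/(17.5 − 5.1648) = 0.44063
t = −533.01 · ln(0.44063) = 436.83 min.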